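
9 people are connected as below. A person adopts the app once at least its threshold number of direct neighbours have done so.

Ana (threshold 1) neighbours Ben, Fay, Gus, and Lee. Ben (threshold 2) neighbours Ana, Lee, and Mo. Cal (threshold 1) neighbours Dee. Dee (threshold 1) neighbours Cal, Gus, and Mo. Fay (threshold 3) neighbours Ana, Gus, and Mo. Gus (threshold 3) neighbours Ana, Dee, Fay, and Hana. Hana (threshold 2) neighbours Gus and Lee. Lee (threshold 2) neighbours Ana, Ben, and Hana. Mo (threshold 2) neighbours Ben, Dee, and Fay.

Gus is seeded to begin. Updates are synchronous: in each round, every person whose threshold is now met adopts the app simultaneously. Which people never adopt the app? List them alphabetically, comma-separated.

Ben, Fay, Hana, Lee, Mo

Round 1 — Gus adopts the app (initial).
Round 2 — checking thresholds:
  Ana: 1 of 4 neighbours ≥ 1, adopts the app.
  Dee: 1 of 3 neighbours ≥ 1, adopts the app.
  Fay: 1 of 3 neighbours < 3, not yet.
  Hana: 1 of 2 neighbours < 2, not yet.
Round 3 — checking thresholds:
  Ben: 1 of 3 neighbours < 2, not yet.
  Cal: 1 of 1 neighbours ≥ 1, adopts the app.
  Fay: 2 of 3 neighbours < 3, not yet.
  Hana: 1 of 2 neighbours < 2, not yet.
  Lee: 1 of 3 neighbours < 2, not yet.
  Mo: 1 of 3 neighbours < 2, not yet.
Round 4 — no new adoptions; cascade stops.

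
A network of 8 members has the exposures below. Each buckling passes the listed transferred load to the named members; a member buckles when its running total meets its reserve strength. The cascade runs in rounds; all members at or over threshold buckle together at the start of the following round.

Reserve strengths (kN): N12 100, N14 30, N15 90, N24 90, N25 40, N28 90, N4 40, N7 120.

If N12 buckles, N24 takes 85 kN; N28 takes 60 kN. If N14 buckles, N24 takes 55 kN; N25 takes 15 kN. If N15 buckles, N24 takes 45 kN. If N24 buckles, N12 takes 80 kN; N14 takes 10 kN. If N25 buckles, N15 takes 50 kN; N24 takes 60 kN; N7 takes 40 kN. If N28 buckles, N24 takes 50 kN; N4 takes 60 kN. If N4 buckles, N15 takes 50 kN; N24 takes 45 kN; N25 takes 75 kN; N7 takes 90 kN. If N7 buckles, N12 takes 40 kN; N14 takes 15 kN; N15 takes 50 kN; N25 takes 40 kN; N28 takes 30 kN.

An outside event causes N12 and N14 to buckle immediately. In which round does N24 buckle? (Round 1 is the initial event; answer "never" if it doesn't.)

2

Round 1 — N12, N14 buckle (initial).
  N24: +85+55 → 140 ≥ 90
  N25: +15 → 15 < 40
  N28: +60 → 60 < 90
Round 2 — N24 buckles.
No further bucklings.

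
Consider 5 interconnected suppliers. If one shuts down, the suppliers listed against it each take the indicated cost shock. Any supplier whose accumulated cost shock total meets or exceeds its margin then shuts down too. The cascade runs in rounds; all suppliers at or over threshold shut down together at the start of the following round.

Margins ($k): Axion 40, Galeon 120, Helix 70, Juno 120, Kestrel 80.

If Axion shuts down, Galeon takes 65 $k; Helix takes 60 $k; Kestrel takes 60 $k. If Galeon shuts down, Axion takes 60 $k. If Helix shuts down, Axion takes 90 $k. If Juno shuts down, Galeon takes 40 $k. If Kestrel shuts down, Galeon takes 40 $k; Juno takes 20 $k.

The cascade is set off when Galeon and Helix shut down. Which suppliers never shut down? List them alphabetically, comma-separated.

Juno, Kestrel

Round 1 — Galeon, Helix shut down (initial).
  Axion: +60+90 → 150 ≥ 40
Round 2 — Axion shuts down.
  Kestrel: +60 → 60 < 80
No further shutdowns.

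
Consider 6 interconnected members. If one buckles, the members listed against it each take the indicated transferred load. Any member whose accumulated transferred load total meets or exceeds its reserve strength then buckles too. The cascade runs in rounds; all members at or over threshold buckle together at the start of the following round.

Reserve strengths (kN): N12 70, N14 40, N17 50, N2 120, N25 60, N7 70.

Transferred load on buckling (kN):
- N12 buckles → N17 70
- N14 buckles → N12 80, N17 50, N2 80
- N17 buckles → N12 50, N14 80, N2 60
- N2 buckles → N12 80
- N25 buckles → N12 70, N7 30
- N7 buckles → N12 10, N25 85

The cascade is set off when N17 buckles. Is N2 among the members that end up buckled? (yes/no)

Round 1 — N17 buckles (initial).
  N12: +50 → 50 < 70
  N14: +80 → 80 ≥ 40
  N2: +60 → 60 < 120
Round 2 — N14 buckles.
  N12: +80 → 130 ≥ 70
  N2: +80 → 140 ≥ 120
Round 3 — N12, N2 buckle.
No further bucklings.

yes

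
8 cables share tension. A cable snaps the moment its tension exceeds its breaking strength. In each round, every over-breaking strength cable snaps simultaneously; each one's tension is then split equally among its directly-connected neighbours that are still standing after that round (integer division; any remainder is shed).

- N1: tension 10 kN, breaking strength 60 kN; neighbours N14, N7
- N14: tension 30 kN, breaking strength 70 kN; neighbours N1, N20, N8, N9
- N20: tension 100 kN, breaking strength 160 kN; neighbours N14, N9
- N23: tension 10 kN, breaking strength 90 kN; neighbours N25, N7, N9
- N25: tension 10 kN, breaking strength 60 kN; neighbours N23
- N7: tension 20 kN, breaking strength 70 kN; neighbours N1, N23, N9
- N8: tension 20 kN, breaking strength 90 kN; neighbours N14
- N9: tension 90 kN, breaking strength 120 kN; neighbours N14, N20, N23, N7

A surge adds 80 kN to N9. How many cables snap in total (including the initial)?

Round 1 — N9 at 170 > 120. N9 snaps.
  N9 sheds 170 kN to N14, N20, N23, N7: 42 each (2 lost).
    N14: 30+42 = 72 > 70
    N20: 100+42 = 142 ≤ 160
    N23: 10+42 = 52 ≤ 90
    N7: 20+42 = 62 ≤ 70
Round 2 — N14 snaps.
  N14 sheds 72 kN to N1, N20, N8: 24 each.
    N1: 10+24 = 34 ≤ 60
    N20: 142+24 = 166 > 160
    N8: 20+24 = 44 ≤ 90
Round 3 — N20 snaps.
  N20 sheds 166 kN: no online neighbours, lost.
No further breaks.

3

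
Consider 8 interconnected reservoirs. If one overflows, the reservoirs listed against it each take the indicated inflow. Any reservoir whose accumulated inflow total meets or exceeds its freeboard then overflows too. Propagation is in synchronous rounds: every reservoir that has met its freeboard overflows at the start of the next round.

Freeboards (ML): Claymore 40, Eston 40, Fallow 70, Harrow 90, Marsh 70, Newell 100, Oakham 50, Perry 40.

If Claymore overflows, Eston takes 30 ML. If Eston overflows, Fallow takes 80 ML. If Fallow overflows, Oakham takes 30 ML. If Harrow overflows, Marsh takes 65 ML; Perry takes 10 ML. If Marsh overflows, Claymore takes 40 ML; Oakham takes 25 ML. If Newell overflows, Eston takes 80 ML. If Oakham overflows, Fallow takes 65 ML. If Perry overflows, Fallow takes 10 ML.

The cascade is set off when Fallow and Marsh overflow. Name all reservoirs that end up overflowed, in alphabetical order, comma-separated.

Round 1 — Fallow, Marsh overflow (initial).
  Claymore: +40 → 40 ≥ 40
  Oakham: +30+25 → 55 ≥ 50
Round 2 — Claymore, Oakham overflow.
  Eston: +30 → 30 < 40
No further overflows.

Claymore, Fallow, Marsh, Oakham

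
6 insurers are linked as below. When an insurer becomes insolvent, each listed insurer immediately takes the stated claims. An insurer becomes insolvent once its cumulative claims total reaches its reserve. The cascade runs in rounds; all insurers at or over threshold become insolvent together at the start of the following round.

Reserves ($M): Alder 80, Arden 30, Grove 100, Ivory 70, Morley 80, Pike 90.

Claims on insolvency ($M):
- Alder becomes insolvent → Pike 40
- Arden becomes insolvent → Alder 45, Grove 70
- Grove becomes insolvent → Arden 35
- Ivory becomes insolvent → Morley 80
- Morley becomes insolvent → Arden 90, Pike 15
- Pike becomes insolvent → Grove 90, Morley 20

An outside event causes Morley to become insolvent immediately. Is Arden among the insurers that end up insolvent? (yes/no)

Round 1 — Morley becomes insolvent (initial).
  Arden: +90 → 90 ≥ 30
  Pike: +15 → 15 < 90
Round 2 — Arden becomes insolvent.
  Alder: +45 → 45 < 80
  Grove: +70 → 70 < 100
No further insolvencies.

yes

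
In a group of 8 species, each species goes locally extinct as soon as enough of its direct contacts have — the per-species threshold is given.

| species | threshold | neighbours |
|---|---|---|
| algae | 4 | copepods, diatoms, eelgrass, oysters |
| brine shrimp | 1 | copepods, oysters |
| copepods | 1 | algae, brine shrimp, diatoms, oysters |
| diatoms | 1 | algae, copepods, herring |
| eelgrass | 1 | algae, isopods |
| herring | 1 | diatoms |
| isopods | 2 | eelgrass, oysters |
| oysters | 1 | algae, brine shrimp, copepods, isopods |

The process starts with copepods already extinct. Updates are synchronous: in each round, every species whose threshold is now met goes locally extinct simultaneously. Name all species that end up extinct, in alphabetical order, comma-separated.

Round 1 — copepods goes locally extinct (initial).
Round 2 — checking thresholds:
  algae: 1 of 4 neighbours < 4, holds.
  brine shrimp: 1 of 2 neighbours ≥ 1, goes locally extinct.
  diatoms: 1 of 3 neighbours ≥ 1, goes locally extinct.
  oysters: 1 of 4 neighbours ≥ 1, goes locally extinct.
Round 3 — checking thresholds:
  algae: 3 of 4 neighbours < 4, holds.
  herring: 1 of 1 neighbours ≥ 1, goes locally extinct.
  isopods: 1 of 2 neighbours < 2, holds.
Round 4 — no new extinctions; cascade stops.

brine shrimp, copepods, diatoms, herring, oysters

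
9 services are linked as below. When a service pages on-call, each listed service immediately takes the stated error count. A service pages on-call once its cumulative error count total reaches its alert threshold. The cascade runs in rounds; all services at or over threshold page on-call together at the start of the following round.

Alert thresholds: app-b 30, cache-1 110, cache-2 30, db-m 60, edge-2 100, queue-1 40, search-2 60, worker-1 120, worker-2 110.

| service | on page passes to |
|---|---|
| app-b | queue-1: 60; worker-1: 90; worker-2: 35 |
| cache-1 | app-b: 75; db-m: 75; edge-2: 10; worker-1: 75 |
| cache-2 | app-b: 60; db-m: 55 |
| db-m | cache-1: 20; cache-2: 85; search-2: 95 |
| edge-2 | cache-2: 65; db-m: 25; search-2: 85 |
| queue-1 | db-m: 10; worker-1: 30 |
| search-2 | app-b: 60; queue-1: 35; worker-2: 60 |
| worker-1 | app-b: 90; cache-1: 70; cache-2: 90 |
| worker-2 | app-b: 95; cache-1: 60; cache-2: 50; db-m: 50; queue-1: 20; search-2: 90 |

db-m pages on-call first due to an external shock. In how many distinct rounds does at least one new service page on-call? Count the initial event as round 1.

Round 1 — db-m pages on-call (initial).
  cache-1: +20 → 20 < 110
  cache-2: +85 → 85 ≥ 30
  search-2: +95 → 95 ≥ 60
Round 2 — cache-2, search-2 page on-call.
  app-b: +60+60 → 120 ≥ 30
  queue-1: +35 → 35 < 40
  worker-2: +60 → 60 < 110
Round 3 — app-b pages on-call.
  queue-1: +60 → 95 ≥ 40
  worker-1: +90 → 90 < 120
  worker-2: +35 → 95 < 110
Round 4 — queue-1 pages on-call.
  worker-1: +30 → 120 ≥ 120
Round 5 — worker-1 pages on-call.
  cache-1: +70 → 90 < 110
No further pages.

5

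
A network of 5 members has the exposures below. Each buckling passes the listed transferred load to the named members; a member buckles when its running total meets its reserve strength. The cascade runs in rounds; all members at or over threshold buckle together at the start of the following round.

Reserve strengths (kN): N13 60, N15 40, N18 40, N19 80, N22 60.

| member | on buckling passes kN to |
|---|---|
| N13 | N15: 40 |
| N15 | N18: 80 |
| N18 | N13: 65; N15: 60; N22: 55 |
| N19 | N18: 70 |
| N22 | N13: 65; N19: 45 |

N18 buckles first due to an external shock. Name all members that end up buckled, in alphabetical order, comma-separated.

Round 1 — N18 buckles (initial).
  N13: +65 → 65 ≥ 60
  N15: +60 → 60 ≥ 40
  N22: +55 → 55 < 60
Round 2 — N13, N15 buckle.
No further bucklings.

N13, N15, N18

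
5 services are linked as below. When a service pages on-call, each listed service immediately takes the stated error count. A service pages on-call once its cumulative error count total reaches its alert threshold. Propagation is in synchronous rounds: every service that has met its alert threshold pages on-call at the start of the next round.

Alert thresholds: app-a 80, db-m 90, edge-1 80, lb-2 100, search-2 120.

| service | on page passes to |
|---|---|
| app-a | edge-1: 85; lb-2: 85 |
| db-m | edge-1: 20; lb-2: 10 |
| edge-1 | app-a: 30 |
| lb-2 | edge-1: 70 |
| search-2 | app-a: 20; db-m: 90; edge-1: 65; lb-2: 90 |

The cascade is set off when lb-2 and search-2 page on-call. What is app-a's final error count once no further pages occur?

Round 1 — lb-2, search-2 page on-call (initial).
  app-a: +20 → 20 < 80
  db-m: +90 → 90 ≥ 90
  edge-1: +70+65 → 135 ≥ 80
Round 2 — db-m, edge-1 page on-call.
  app-a: +30 → 50 < 80
No further pages.

50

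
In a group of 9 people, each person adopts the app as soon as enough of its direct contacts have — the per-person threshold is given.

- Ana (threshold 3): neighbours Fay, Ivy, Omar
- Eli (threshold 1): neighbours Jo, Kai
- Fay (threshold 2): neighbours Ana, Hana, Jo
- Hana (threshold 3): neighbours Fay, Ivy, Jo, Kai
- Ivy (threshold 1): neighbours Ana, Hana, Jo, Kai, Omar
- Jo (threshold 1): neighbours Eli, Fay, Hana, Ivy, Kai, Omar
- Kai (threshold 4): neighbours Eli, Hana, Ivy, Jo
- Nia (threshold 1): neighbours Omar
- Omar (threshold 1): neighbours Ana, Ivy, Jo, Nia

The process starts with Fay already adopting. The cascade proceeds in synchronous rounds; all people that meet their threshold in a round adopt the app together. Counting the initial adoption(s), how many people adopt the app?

9

Round 1 — Fay adopts the app (initial).
Round 2 — checking thresholds:
  Ana: 1 of 3 neighbours < 3, below threshold.
  Hana: 1 of 4 neighbours < 3, below threshold.
  Jo: 1 of 6 neighbours ≥ 1, adopts the app.
Round 3 — checking thresholds:
  Ana: 1 of 3 neighbours < 3, below threshold.
  Eli: 1 of 2 neighbours ≥ 1, adopts the app.
  Hana: 2 of 4 neighbours < 3, below threshold.
  Ivy: 1 of 5 neighbours ≥ 1, adopts the app.
  Kai: 1 of 4 neighbours < 4, below threshold.
  Omar: 1 of 4 neighbours ≥ 1, adopts the app.
Round 4 — checking thresholds:
  Ana: 3 of 3 neighbours ≥ 3, adopts the app.
  Hana: 3 of 4 neighbours ≥ 3, adopts the app.
  Kai: 3 of 4 neighbours < 4, below threshold.
  Nia: 1 of 1 neighbours ≥ 1, adopts the app.
Round 5 — checking thresholds:
  Kai: 4 of 4 neighbours ≥ 4, adopts the app.
Round 6 — no new adoptions; cascade stops.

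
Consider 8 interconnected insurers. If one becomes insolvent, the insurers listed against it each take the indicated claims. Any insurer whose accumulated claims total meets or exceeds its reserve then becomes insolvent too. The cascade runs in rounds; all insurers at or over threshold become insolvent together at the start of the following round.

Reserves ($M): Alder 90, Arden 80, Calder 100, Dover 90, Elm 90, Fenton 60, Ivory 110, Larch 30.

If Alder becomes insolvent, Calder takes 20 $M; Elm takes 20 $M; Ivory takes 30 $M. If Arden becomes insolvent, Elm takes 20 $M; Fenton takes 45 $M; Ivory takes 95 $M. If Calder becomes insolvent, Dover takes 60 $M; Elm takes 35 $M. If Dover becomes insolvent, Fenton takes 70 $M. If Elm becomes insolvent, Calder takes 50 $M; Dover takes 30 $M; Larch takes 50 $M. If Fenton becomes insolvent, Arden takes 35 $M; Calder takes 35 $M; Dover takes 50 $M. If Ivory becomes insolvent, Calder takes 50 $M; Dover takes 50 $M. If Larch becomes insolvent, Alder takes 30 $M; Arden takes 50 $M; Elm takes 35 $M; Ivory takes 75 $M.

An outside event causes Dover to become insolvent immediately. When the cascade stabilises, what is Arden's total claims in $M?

35

Round 1 — Dover becomes insolvent (initial).
  Fenton: +70 → 70 ≥ 60
Round 2 — Fenton becomes insolvent.
  Arden: +35 → 35 < 80
  Calder: +35 → 35 < 100
No further insolvencies.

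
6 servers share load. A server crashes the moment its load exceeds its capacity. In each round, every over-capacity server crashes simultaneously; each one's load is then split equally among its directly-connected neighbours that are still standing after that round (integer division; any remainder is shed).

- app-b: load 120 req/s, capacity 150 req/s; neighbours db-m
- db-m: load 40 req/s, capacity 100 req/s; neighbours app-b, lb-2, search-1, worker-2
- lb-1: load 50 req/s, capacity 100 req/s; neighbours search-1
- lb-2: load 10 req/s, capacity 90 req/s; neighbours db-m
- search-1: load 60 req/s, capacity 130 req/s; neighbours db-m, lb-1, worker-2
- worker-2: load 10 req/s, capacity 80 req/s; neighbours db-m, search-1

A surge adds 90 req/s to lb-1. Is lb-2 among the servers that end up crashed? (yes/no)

Round 1 — lb-1 at 140 > 100. lb-1 crashes.
  lb-1 sheds 140 req/s to search-1: 140 each.
    search-1: 60+140 = 200 > 130
Round 2 — search-1 crashes.
  search-1 sheds 200 req/s to db-m, worker-2: 100 each.
    db-m: 40+100 = 140 > 100
    worker-2: 10+100 = 110 > 80
Round 3 — db-m, worker-2 crash.
  db-m sheds 140 req/s to app-b, lb-2: 70 each.
    app-b: 120+70 = 190 > 150
    lb-2: 10+70 = 80 ≤ 90
  worker-2 sheds 110 req/s: no online neighbours, lost.
Round 4 — app-b crashes.
  app-b sheds 190 req/s: no online neighbours, lost.
No further crashes.

no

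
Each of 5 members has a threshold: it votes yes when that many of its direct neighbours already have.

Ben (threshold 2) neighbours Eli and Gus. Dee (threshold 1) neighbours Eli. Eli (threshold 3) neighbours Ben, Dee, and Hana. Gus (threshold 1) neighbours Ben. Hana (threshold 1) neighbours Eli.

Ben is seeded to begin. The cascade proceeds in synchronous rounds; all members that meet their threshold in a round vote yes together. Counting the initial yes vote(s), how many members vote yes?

Round 1 — Ben votes yes (initial).
Round 2 — checking thresholds:
  Eli: 1 of 3 neighbours < 3, not yet.
  Gus: 1 of 1 neighbours ≥ 1, votes yes.
Round 3 — no new yes votes; cascade stops.

2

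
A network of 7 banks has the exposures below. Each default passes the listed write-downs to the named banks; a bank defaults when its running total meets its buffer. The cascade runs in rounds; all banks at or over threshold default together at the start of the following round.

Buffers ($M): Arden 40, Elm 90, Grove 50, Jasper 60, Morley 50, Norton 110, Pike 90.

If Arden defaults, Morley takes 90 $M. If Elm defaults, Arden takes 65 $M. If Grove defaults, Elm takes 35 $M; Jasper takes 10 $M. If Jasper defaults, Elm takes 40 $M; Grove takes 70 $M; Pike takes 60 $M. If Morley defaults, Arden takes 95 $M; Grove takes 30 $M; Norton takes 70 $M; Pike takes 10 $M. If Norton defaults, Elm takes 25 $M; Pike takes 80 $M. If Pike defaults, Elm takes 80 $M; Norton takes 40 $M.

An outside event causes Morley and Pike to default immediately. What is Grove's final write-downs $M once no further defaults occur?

30

Round 1 — Morley, Pike default (initial).
  Arden: +95 → 95 ≥ 40
  Elm: +80 → 80 < 90
  Grove: +30 → 30 < 50
  Norton: +70+40 → 110 ≥ 110
Round 2 — Arden, Norton default.
  Elm: +25 → 105 ≥ 90
Round 3 — Elm defaults.
No further defaults.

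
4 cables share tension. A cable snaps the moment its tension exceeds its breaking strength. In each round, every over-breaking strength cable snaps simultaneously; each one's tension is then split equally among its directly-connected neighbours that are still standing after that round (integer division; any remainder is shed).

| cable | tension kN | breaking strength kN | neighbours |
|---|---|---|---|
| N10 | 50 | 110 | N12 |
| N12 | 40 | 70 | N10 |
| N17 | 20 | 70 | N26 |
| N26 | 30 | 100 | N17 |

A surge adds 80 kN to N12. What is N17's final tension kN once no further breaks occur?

Round 1 — N12 at 120 > 70. N12 snaps.
  N12 sheds 120 kN to N10: 120 each.
    N10: 50+120 = 170 > 110
Round 2 — N10 snaps.
  N10 sheds 170 kN: no online neighbours, lost.
No further breaks.

20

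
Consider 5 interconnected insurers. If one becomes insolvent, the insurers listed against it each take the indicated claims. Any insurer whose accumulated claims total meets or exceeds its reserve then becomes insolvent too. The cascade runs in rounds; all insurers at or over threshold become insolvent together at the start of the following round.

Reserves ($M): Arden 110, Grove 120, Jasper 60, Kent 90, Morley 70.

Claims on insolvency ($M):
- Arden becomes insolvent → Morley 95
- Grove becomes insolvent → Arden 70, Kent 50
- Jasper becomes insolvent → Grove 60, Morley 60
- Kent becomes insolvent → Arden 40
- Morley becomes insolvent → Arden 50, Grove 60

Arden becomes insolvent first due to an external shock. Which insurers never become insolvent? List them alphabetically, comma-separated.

Grove, Jasper, Kent

Round 1 — Arden becomes insolvent (initial).
  Morley: +95 → 95 ≥ 70
Round 2 — Morley becomes insolvent.
  Grove: +60 → 60 < 120
No further insolvencies.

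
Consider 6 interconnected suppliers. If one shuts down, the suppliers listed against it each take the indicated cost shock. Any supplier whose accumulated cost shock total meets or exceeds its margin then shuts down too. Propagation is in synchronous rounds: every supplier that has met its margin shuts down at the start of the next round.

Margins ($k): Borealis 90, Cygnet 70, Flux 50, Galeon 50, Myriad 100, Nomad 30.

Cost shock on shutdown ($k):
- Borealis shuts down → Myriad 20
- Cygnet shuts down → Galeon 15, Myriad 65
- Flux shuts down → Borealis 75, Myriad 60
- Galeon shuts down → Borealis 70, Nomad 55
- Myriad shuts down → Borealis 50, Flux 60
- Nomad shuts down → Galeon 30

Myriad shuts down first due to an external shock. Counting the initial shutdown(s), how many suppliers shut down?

3

Round 1 — Myriad shuts down (initial).
  Borealis: +50 → 50 < 90
  Flux: +60 → 60 ≥ 50
Round 2 — Flux shuts down.
  Borealis: +75 → 125 ≥ 90
Round 3 — Borealis shuts down.
No further shutdowns.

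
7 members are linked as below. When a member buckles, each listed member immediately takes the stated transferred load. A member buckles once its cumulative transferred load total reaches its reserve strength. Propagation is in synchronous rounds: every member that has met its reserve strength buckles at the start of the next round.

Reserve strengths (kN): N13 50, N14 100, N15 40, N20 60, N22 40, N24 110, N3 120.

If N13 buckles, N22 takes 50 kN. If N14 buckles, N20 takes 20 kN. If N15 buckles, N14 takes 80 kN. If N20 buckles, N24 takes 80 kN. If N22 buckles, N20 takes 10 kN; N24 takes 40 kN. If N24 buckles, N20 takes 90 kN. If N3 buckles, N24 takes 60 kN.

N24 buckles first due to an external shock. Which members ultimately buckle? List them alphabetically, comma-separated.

Round 1 — N24 buckles (initial).
  N20: +90 → 90 ≥ 60
Round 2 — N20 buckles.
No further bucklings.

N20, N24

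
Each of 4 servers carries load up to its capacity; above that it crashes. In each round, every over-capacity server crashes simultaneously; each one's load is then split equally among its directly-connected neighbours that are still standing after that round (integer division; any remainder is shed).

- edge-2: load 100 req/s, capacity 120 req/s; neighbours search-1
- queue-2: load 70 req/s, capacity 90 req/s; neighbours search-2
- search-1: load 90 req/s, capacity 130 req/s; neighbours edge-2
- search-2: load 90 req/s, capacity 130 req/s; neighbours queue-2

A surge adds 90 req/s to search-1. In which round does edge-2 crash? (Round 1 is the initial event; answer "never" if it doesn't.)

Round 1 — search-1 at 180 > 130. search-1 crashes.
  search-1 sheds 180 req/s to edge-2: 180 each.
    edge-2: 100+180 = 280 > 120
Round 2 — edge-2 crashes.
  edge-2 sheds 280 req/s: no online neighbours, lost.
No further crashes.

2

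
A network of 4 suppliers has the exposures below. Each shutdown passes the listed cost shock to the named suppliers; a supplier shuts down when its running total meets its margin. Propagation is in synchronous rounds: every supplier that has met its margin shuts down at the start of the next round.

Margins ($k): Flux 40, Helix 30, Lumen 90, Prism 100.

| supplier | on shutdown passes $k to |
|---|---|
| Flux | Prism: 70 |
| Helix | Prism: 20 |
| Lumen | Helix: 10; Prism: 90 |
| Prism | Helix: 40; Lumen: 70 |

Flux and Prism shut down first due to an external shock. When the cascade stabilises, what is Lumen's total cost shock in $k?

70

Round 1 — Flux, Prism shut down (initial).
  Helix: +40 → 40 ≥ 30
  Lumen: +70 → 70 < 90
Round 2 — Helix shuts down.
No further shutdowns.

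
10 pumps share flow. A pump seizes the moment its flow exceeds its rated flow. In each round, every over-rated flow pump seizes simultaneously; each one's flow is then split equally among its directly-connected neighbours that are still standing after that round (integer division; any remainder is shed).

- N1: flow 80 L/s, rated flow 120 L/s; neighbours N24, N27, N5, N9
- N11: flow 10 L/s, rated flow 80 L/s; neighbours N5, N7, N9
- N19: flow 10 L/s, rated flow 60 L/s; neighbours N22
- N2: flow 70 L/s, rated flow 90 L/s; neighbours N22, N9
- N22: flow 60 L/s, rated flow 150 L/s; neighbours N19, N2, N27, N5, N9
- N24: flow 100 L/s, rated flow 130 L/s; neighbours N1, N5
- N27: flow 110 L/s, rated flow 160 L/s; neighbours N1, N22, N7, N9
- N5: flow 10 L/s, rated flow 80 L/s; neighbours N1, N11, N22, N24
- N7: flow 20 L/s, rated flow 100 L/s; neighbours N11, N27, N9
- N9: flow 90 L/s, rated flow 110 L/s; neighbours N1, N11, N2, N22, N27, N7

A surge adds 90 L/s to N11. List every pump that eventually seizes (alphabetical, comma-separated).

Round 1 — N11 at 100 > 80. N11 seizes.
  N11 sheds 100 L/s to N5, N7, N9: 33 each (1 lost).
    N5: 10+33 = 43 ≤ 80
    N7: 20+33 = 53 ≤ 100
    N9: 90+33 = 123 > 110
Round 2 — N9 seizes.
  N9 sheds 123 L/s to N1, N2, N22, N27, N7: 24 each (3 lost).
    N1: 80+24 = 104 ≤ 120
    N2: 70+24 = 94 > 90
    N22: 60+24 = 84 ≤ 150
    N27: 110+24 = 134 ≤ 160
    N7: 53+24 = 77 ≤ 100
Round 3 — N2 seizes.
  N2 sheds 94 L/s to N22: 94 each.
    N22: 84+94 = 178 > 150
Round 4 — N22 seizes.
  N22 sheds 178 L/s to N19, N27, N5: 59 each (1 lost).
    N19: 10+59 = 69 > 60
    N27: 134+59 = 193 > 160
    N5: 43+59 = 102 > 80
Round 5 — N19, N27, N5 seize.
  N19 sheds 69 L/s: no online neighbours, lost.
  N27 sheds 193 L/s to N1, N7: 96 each (1 lost).
    N1: 104+96 = 200 > 120
    N7: 77+96 = 173 > 100
  N5 sheds 102 L/s to N1, N24: 51 each.
    N1: 200+51 = 251 > 120
    N24: 100+51 = 151 > 130
Round 6 — N1, N24, N7 seize.
  N1 sheds 251 L/s: no online neighbours, lost.
  N24 sheds 151 L/s: no online neighbours, lost.
  N7 sheds 173 L/s: no online neighbours, lost.
No further seizures.

N1, N11, N19, N2, N22, N24, N27, N5, N7, N9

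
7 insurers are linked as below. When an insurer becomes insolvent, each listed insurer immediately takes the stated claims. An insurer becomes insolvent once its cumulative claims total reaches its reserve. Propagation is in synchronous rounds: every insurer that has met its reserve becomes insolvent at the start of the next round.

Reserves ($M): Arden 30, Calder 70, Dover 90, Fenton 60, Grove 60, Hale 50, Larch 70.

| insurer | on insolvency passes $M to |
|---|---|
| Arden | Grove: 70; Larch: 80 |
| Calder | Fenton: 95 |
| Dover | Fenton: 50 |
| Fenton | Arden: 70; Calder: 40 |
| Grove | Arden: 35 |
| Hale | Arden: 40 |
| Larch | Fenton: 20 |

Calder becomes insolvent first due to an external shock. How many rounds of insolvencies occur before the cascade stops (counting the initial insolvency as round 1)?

Round 1 — Calder becomes insolvent (initial).
  Fenton: +95 → 95 ≥ 60
Round 2 — Fenton becomes insolvent.
  Arden: +70 → 70 ≥ 30
Round 3 — Arden becomes insolvent.
  Grove: +70 → 70 ≥ 60
  Larch: +80 → 80 ≥ 70
Round 4 — Grove, Larch become insolvent.
No further insolvencies.

4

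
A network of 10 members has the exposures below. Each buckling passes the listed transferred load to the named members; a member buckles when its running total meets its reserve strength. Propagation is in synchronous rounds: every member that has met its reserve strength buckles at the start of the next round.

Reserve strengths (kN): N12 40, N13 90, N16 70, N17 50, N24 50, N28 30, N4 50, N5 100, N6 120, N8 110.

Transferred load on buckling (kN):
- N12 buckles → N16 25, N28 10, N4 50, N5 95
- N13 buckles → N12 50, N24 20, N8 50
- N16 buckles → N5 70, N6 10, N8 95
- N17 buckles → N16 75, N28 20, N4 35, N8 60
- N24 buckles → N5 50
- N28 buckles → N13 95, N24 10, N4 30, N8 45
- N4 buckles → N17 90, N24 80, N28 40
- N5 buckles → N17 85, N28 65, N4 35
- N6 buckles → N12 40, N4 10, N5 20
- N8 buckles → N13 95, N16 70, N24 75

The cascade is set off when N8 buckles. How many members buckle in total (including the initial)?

Round 1 — N8 buckles (initial).
  N13: +95 → 95 ≥ 90
  N16: +70 → 70 ≥ 70
  N24: +75 → 75 ≥ 50
Round 2 — N13, N16, N24 buckle.
  N12: +50 → 50 ≥ 40
  N5: +70+50 → 120 ≥ 100
  N6: +10 → 10 < 120
Round 3 — N12, N5 buckle.
  N17: +85 → 85 ≥ 50
  N28: +10+65 → 75 ≥ 30
  N4: +50+35 → 85 ≥ 50
Round 4 — N17, N28, N4 buckle.
No further bucklings.

9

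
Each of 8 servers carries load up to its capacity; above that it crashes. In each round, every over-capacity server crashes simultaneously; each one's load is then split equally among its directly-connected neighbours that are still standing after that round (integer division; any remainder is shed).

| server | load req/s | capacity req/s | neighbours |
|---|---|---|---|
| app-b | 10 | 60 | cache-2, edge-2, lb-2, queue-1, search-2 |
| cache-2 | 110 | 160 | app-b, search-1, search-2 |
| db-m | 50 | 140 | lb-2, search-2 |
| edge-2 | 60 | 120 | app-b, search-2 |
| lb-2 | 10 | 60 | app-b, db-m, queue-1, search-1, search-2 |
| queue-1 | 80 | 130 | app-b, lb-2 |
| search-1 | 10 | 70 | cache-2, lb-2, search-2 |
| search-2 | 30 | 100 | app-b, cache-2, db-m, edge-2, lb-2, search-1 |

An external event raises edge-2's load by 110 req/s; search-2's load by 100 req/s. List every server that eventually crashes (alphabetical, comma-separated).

app-b, cache-2, edge-2, lb-2, queue-1, search-1, search-2

Round 1 — edge-2 at 170 > 120; search-2 at 130 > 100. edge-2, search-2 crash.
  edge-2 sheds 170 req/s to app-b: 170 each.
    app-b: 10+170 = 180 > 60
  search-2 sheds 130 req/s to app-b, cache-2, db-m, lb-2, search-1: 26 each.
    app-b: 180+26 = 206 > 60
    cache-2: 110+26 = 136 ≤ 160
    db-m: 50+26 = 76 ≤ 140
    lb-2: 10+26 = 36 ≤ 60
    search-1: 10+26 = 36 ≤ 70
Round 2 — app-b crashes.
  app-b sheds 206 req/s to cache-2, lb-2, queue-1: 68 each (2 lost).
    cache-2: 136+68 = 204 > 160
    lb-2: 36+68 = 104 > 60
    queue-1: 80+68 = 148 > 130
Round 3 — cache-2, lb-2, queue-1 crash.
  cache-2 sheds 204 req/s to search-1: 204 each.
    search-1: 36+204 = 240 > 70
  lb-2 sheds 104 req/s to db-m, search-1: 52 each.
    db-m: 76+52 = 128 ≤ 140
    search-1: 240+52 = 292 > 70
  queue-1 sheds 148 req/s: no online neighbours, lost.
Round 4 — search-1 crashes.
  search-1 sheds 292 req/s: no online neighbours, lost.
No further crashes.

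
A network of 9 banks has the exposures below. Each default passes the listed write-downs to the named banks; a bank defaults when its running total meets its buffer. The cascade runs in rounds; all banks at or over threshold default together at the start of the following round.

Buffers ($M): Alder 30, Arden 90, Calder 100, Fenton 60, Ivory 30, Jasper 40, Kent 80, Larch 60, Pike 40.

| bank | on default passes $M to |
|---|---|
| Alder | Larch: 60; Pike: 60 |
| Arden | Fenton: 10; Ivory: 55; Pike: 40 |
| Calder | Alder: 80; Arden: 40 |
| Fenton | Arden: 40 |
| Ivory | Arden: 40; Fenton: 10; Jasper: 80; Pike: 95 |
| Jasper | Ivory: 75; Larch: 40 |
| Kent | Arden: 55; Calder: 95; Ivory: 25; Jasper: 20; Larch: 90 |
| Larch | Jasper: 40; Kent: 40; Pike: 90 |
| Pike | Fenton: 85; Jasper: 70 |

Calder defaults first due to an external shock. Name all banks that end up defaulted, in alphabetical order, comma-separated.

Alder, Arden, Calder, Fenton, Ivory, Jasper, Larch, Pike

Round 1 — Calder defaults (initial).
  Alder: +80 → 80 ≥ 30
  Arden: +40 → 40 < 90
Round 2 — Alder defaults.
  Larch: +60 → 60 ≥ 60
  Pike: +60 → 60 ≥ 40
Round 3 — Larch, Pike default.
  Fenton: +85 → 85 ≥ 60
  Jasper: +40+70 → 110 ≥ 40
  Kent: +40 → 40 < 80
Round 4 — Fenton, Jasper default.
  Arden: +40 → 80 < 90
  Ivory: +75 → 75 ≥ 30
Round 5 — Ivory defaults.
  Arden: +40 → 120 ≥ 90
Round 6 — Arden defaults.
No further defaults.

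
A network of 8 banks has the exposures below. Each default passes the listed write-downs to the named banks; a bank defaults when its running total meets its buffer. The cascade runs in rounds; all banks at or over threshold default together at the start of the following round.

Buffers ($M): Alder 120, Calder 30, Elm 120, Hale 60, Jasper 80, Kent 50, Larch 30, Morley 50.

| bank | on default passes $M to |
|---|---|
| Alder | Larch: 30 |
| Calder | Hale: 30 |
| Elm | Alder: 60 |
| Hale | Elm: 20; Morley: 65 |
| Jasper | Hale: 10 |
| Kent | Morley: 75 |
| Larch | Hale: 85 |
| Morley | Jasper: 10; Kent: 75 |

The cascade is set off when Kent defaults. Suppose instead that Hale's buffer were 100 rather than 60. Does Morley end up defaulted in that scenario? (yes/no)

yes

With Hale's buffer at 100:
Round 1 — Kent defaults (initial).
  Morley: +75 → 75 ≥ 50
Round 2 — Morley defaults.
  Jasper: +10 → 10 < 80
No further defaults.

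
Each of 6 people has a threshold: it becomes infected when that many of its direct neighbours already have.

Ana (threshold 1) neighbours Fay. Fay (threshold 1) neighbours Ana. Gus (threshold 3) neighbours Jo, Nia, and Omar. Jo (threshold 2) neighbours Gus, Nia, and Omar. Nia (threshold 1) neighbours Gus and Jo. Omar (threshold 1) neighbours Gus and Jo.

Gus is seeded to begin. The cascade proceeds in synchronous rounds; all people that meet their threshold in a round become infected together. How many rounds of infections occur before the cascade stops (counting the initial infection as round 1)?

Round 1 — Gus becomes infected (initial).
Round 2 — checking thresholds:
  Jo: 1 of 3 neighbours < 2, not yet.
  Nia: 1 of 2 neighbours ≥ 1, becomes infected.
  Omar: 1 of 2 neighbours ≥ 1, becomes infected.
Round 3 — checking thresholds:
  Jo: 3 of 3 neighbours ≥ 2, becomes infected.
Round 4 — no new infections; cascade stops.

3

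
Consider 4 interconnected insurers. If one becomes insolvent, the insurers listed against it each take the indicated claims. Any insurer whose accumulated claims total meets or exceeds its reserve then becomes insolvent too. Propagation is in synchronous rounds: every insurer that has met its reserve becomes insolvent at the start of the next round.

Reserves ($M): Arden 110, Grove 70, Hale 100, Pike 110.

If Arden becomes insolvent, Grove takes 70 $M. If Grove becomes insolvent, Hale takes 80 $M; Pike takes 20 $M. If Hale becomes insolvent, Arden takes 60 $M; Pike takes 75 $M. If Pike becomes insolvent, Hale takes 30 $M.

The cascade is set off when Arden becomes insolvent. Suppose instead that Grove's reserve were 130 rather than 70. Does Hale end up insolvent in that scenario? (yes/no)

With Grove's reserve at 130:
Round 1 — Arden becomes insolvent (initial).
  Grove: +70 → 70 < 130
No further insolvencies.

no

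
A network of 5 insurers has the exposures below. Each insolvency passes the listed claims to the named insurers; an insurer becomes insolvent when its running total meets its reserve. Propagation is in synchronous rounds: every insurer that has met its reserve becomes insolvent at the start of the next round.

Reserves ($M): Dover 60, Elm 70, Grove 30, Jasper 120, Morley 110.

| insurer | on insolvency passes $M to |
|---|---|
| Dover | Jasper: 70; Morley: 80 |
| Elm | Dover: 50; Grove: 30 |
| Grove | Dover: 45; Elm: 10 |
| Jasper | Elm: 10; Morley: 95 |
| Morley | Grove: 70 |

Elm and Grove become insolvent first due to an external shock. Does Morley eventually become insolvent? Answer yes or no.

no

Round 1 — Elm, Grove become insolvent (initial).
  Dover: +50+45 → 95 ≥ 60
Round 2 — Dover becomes insolvent.
  Jasper: +70 → 70 < 120
  Morley: +80 → 80 < 110
No further insolvencies.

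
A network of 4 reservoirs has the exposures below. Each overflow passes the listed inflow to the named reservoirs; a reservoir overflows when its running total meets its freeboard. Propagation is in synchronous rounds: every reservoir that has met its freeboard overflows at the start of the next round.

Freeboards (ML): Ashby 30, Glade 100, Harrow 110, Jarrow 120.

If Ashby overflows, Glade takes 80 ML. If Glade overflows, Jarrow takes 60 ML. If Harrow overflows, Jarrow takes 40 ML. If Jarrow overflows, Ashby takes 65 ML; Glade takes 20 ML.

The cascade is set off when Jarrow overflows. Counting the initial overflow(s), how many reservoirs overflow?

3

Round 1 — Jarrow overflows (initial).
  Ashby: +65 → 65 ≥ 30
  Glade: +20 → 20 < 100
Round 2 — Ashby overflows.
  Glade: +80 → 100 ≥ 100
Round 3 — Glade overflows.
No further overflows.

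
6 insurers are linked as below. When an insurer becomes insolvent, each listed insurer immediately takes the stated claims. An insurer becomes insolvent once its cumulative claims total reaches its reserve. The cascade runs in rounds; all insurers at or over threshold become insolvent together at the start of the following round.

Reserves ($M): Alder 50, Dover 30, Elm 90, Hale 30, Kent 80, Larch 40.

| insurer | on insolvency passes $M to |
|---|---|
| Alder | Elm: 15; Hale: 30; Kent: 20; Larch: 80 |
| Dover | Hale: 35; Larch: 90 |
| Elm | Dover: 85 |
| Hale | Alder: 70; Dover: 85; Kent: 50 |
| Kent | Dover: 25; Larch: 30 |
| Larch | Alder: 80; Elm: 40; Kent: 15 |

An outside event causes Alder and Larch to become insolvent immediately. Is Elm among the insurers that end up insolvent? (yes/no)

Round 1 — Alder, Larch become insolvent (initial).
  Elm: +15+40 → 55 < 90
  Hale: +30 → 30 ≥ 30
  Kent: +20+15 → 35 < 80
Round 2 — Hale becomes insolvent.
  Dover: +85 → 85 ≥ 30
  Kent: +50 → 85 ≥ 80
Round 3 — Dover, Kent become insolvent.
No further insolvencies.

no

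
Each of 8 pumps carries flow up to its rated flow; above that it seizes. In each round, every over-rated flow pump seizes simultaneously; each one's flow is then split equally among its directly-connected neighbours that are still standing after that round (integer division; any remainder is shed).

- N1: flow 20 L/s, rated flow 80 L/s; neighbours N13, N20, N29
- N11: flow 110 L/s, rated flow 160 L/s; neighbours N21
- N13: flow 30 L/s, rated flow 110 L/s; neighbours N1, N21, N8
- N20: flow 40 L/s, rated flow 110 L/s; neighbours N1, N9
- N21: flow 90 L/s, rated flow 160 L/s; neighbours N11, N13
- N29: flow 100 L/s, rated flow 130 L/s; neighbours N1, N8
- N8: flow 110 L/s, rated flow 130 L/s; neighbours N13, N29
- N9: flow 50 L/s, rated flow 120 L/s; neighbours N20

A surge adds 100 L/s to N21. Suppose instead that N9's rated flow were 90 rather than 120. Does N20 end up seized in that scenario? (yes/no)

With N9's rated flow at 90:
Round 1 — N21 at 190 > 160. N21 seizes.
  N21 sheds 190 L/s to N11, N13: 95 each.
    N11: 110+95 = 205 > 160
    N13: 30+95 = 125 > 110
Round 2 — N11, N13 seize.
  N11 sheds 205 L/s: no online neighbours, lost.
  N13 sheds 125 L/s to N1, N8: 62 each (1 lost).
    N1: 20+62 = 82 > 80
    N8: 110+62 = 172 > 130
Round 3 — N1, N8 seize.
  N1 sheds 82 L/s to N20, N29: 41 each.
    N20: 40+41 = 81 ≤ 110
    N29: 100+41 = 141 > 130
  N8 sheds 172 L/s to N29: 172 each.
    N29: 141+172 = 313 > 130
Round 4 — N29 seizes.
  N29 sheds 313 L/s: no online neighbours, lost.
No further seizures.

no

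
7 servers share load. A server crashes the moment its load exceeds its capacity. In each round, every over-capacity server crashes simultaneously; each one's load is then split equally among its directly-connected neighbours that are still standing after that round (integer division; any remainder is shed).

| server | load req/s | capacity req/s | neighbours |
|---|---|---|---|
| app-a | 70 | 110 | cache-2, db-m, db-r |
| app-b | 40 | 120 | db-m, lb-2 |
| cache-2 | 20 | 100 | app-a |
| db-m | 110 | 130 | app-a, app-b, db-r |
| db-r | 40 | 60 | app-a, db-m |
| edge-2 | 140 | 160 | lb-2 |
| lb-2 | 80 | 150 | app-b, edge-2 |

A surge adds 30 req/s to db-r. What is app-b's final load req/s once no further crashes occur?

112

Round 1 — db-r at 70 > 60. db-r crashes.
  db-r sheds 70 req/s to app-a, db-m: 35 each.
    app-a: 70+35 = 105 ≤ 110
    db-m: 110+35 = 145 > 130
Round 2 — db-m crashes.
  db-m sheds 145 req/s to app-a, app-b: 72 each (1 lost).
    app-a: 105+72 = 177 > 110
    app-b: 40+72 = 112 ≤ 120
Round 3 — app-a crashes.
  app-a sheds 177 req/s to cache-2: 177 each.
    cache-2: 20+177 = 197 > 100
Round 4 — cache-2 crashes.
  cache-2 sheds 197 req/s: no online neighbours, lost.
No further crashes.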